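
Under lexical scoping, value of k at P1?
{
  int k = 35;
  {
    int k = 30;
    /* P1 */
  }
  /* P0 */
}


k declared in the same block as P1
k = 30


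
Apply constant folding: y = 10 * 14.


10 * 14 = 140 at compile time
Optimized: y = 140


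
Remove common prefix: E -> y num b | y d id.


Common prefix: 'y'
Factored: E -> y E', E' -> num b | d id


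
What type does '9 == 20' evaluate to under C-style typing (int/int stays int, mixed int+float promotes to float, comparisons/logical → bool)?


Operand types: int == int
Rule: comparison yields bool
Result type: bool


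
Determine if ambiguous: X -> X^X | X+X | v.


'v^v+v' has two parse trees (no precedence encoded between ^ and +)
Ambiguous


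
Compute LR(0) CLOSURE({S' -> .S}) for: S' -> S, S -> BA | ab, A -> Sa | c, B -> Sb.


Start: S' -> .S
For each item with dot before a nonterminal B, add B -> .γ for every B-production
Closure: [S' -> .S, S -> .BA, S -> .ab, B -> .Sb]


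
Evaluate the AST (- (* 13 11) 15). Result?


Evaluate inner: (* 13 11) = 143
Evaluate root: (- 143 15) = 128
Result: 128


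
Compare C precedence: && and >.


'>' is relational (level 7); '&&' is logical AND (level 2)
Higher level binds tighter
'>' has higher precedence than '&&'


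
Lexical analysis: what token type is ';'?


Pattern: delimiter/punctuation
Type: PUNCTUATION


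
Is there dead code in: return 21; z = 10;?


statement follows a return and is unreachable
Dead: 'z = 10'


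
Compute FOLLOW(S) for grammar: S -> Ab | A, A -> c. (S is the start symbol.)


$ ∈ FOLLOW(S). For each A -> αBβ: add FIRST(β)\{ε} to FOLLOW(B); if β nullable, add FOLLOW(A).
FOLLOW(S) = {$}


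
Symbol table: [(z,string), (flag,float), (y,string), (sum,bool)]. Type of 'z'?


Lookup 'z' → type string


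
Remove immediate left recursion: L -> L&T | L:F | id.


Left-recursive alternatives: L&T, L:F; non-recursive: id
Introduce L': L -> idL', L' -> &TL' | :FL' | ε


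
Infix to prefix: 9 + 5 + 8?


left-to-right (same/higher precedence on left): tree is (+ (+ 9 5) 8)
Prefix: + + 9 5 8


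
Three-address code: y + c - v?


Break into single-operator statements:
t1 = y + c
t2 = t1 - v


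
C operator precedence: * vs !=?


'*' is multiplicative (level 10); '!=' is equality (level 6)
Higher level binds tighter
'*' has higher precedence than '!='


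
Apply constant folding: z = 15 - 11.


15 - 11 = 4 at compile time
Optimized: z = 4


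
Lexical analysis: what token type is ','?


Pattern: delimiter/punctuation
Type: PUNCTUATION


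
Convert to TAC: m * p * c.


Break into single-operator statements:
t1 = m * p
t2 = t1 * c


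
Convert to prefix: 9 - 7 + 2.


left-to-right (same/higher precedence on left): tree is (+ (- 9 7) 2)
Prefix: + - 9 7 2


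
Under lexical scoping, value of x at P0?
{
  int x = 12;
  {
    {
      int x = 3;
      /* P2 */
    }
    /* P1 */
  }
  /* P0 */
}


x declared in the same block as P0
x = 12


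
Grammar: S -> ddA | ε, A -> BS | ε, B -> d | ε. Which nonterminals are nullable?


A nonterminal is nullable iff some alternative derives ε (directly, or every symbol in it is nullable)
Nullable: {A, B, S}


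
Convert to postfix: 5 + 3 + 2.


Left to right (same or higher precedence on left)
Postfix: 5 3 + 2 +


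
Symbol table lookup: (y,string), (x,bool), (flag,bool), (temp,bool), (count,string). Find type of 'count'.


Lookup 'count' → type string


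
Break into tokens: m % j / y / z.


Scan left to right, longest-match per lexeme
Tokens: ID(m), OP(%), ID(j), OP(/), ID(y), OP(/), ID(z)


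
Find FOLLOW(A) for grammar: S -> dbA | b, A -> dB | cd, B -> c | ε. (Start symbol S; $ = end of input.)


$ ∈ FOLLOW(S). For each A -> αBβ: add FIRST(β)\{ε} to FOLLOW(B); if β nullable, add FOLLOW(A).
FOLLOW(A) = {$}


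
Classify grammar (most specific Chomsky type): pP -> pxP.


LHS has context (more than one symbol) and |LHS| ≤ |RHS|
Classification: Type 1 (Context-Sensitive)


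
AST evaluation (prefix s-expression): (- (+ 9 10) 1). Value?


Evaluate inner: (+ 9 10) = 19
Evaluate root: (- 19 1) = 18
Result: 18


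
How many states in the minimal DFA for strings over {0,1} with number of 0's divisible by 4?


Track (count of 0) mod 4: states 0..3, accept at 0
Minimal DFA: 4 states


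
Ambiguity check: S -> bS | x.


right-linear, alternatives start with distinct terminals 'b' vs 'x': unique leftmost derivation
Unambiguous


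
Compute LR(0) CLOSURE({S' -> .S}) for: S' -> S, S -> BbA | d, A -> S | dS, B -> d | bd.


Start: S' -> .S
For each item with dot before a nonterminal B, add B -> .γ for every B-production
Closure: [S' -> .S, S -> .BbA, S -> .d, B -> .d, B -> .bd]


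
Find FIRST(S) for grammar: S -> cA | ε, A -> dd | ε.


Per alternative of S: FIRST(cA) = {c}; FIRST(ε) = {ε}
FIRST(S) = {c, ε}


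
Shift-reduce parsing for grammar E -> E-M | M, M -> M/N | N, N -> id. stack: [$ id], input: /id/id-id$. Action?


'id' on top is the handle for N -> id
Action: reduce (N -> id)


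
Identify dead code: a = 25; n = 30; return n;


a is assigned but never read
Dead: 'a = 25'


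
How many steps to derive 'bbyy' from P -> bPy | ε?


Derivation: P => bPy => bbPyy => bbyy
Steps: 3


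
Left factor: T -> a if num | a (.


Common prefix: 'a'
Factored: T -> a T', T' -> if num | (


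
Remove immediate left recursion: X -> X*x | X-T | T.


Left-recursive alternatives: X*x, X-T; non-recursive: T
Introduce X': X -> TX', X' -> *xX' | -TX' | ε


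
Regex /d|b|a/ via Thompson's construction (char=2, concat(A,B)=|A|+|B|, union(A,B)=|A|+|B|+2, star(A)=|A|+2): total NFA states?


Syntax tree has 3 char leaf(s), 2 union(s), 0 star(s)
chars contribute 3×2 = 6; each union adds +2; each star adds +2
Total: 6 + 4 + 0 = 10 states


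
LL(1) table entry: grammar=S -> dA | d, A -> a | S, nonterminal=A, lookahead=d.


For [A, d]: 'd' ∈ FIRST(S)
Entry: A -> S


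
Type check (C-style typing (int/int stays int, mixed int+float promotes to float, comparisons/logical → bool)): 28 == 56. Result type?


Operand types: int == int
Rule: comparison yields bool
Result type: bool


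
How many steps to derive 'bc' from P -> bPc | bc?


Derivation: P => bc
Steps: 1


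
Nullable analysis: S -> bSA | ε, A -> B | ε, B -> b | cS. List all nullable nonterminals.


A nonterminal is nullable iff some alternative derives ε (directly, or every symbol in it is nullable)
Nullable: {A, S}


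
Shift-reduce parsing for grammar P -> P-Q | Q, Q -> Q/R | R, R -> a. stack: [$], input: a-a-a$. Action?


no handle on stack; shift 'a'
Action: shift


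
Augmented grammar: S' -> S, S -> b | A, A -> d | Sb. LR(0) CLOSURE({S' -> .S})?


Start: S' -> .S
For each item with dot before a nonterminal B, add B -> .γ for every B-production
Closure: [S' -> .S, S -> .b, S -> .A, A -> .d, A -> .Sb]


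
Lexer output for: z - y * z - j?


Scan left to right, longest-match per lexeme
Tokens: ID(z), OP(-), ID(y), OP(*), ID(z), OP(-), ID(j)


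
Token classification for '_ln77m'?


Pattern: letter/underscore followed by alphanumerics, not a keyword
Type: IDENTIFIER


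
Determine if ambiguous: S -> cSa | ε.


balanced c^n…a^n: each string has a unique parse
Unambiguous


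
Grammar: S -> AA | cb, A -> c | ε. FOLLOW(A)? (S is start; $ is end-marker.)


$ ∈ FOLLOW(S). For each A -> αBβ: add FIRST(β)\{ε} to FOLLOW(B); if β nullable, add FOLLOW(A).
FOLLOW(A) = {$, c}


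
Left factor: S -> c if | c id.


Common prefix: 'c'
Factored: S -> c S', S' -> if | id


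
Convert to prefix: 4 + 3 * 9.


'*' binds tighter: tree is (+ 4 (* 3 9))
Prefix: + 4 * 3 9


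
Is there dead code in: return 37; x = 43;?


statement follows a return and is unreachable
Dead: 'x = 43'


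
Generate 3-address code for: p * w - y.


Break into single-operator statements:
t1 = p * w
t2 = t1 - y


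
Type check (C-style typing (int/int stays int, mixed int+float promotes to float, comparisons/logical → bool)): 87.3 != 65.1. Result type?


Operand types: float != float
Rule: comparison yields bool
Result type: bool


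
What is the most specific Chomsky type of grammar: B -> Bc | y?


Left-linear: every RHS is a terminal or one nonterminal followed by a terminal
Classification: Type 3 (Regular)


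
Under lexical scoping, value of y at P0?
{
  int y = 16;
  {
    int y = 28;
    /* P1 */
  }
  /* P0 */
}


y declared in the same block as P0
y = 16


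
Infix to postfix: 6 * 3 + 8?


Left to right (same or higher precedence on left)
Postfix: 6 3 * 8 +


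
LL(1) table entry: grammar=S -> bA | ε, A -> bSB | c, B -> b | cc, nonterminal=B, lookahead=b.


For [B, b]: 'b' ∈ FIRST(b)
Entry: B -> b


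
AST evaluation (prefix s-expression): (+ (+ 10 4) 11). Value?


Evaluate inner: (+ 10 4) = 14
Evaluate root: (+ 14 11) = 25
Result: 25


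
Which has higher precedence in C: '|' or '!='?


'!=' is equality (level 6); '|' is bitwise OR (level 3)
Higher level binds tighter
'!=' has higher precedence than '|'


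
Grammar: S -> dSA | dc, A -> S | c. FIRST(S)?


Per alternative of S: FIRST(dSA) = {d}; FIRST(dc) = {d}
FIRST(S) = {d}


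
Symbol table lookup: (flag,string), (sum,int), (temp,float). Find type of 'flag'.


Lookup 'flag' → type string


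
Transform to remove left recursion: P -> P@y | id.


Left-recursive alternatives: P@y; non-recursive: id
Introduce P': P -> idP', P' -> @yP' | ε


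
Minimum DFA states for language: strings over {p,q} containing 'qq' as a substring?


KMP-style automaton: 2 progress states + 1 absorbing accept = 3
Minimal DFA: 3 states


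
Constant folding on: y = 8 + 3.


8 + 3 = 11 at compile time
Optimized: y = 11


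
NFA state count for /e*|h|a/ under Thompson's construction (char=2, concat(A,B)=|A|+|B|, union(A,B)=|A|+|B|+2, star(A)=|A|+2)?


Syntax tree has 3 char leaf(s), 2 union(s), 1 star(s)
chars contribute 3×2 = 6; each union adds +2; each star adds +2
Total: 6 + 4 + 2 = 12 states


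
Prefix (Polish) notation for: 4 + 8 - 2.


left-to-right (same/higher precedence on left): tree is (- (+ 4 8) 2)
Prefix: - + 4 8 2


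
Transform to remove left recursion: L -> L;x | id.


Left-recursive alternatives: L;x; non-recursive: id
Introduce L': L -> idL', L' -> ;xL' | ε


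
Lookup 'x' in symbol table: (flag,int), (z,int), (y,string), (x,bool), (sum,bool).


Lookup 'x' → type bool


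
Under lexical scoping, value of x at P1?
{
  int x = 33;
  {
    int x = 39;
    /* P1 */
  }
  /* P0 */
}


x declared in the same block as P1
x = 39


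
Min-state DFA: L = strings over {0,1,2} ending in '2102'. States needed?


Track the longest suffix of input matching a prefix of '2102': 5 classes (prefixes of length 0..4)
Minimal DFA: 5 states


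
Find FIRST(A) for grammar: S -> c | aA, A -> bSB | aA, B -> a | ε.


Per alternative of A: FIRST(bSB) = {b}; FIRST(aA) = {a}
FIRST(A) = {a, b}


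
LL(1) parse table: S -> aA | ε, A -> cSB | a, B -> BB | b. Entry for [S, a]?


For [S, a]: 'a' ∈ FIRST(aA)
Entry: S -> aA


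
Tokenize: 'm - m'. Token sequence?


Scan left to right, longest-match per lexeme
Tokens: ID(m), OP(-), ID(m)


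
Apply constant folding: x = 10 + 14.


10 + 14 = 24 at compile time
Optimized: x = 24


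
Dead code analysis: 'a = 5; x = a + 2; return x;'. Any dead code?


a is read by x's definition; x is returned
No dead code


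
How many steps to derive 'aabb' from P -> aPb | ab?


Derivation: P => aPb => aabb
Steps: 2


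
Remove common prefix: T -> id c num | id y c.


Common prefix: 'id'
Factored: T -> id T', T' -> c num | y c


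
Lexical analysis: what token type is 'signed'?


Pattern: reserved word
Type: KEYWORD


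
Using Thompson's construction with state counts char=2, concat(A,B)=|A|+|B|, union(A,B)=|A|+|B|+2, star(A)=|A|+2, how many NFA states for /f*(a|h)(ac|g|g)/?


Syntax tree has 7 char leaf(s), 3 union(s), 1 star(s)
chars contribute 7×2 = 14; each union adds +2; each star adds +2
Total: 14 + 6 + 2 = 22 states


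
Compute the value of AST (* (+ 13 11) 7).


Evaluate inner: (+ 13 11) = 24
Evaluate root: (* 24 7) = 168
Result: 168


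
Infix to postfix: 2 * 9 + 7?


Left to right (same or higher precedence on left)
Postfix: 2 9 * 7 +


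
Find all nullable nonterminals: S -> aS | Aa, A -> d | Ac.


A nonterminal is nullable iff some alternative derives ε (directly, or every symbol in it is nullable)
Nullable: {}


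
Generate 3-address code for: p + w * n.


Break into single-operator statements:
t1 = w * n
t2 = p + t1


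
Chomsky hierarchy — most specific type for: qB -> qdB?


LHS has context (more than one symbol) and |LHS| ≤ |RHS|
Classification: Type 1 (Context-Sensitive)


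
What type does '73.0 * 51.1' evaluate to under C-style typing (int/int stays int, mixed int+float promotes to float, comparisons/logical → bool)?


Operand types: float * float
Rule: mixed int/float promotes to float; int/int stays int
Result type: float


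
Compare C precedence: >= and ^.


'>=' is relational (level 7); '^' is bitwise XOR (level 4)
Higher level binds tighter
'>=' has higher precedence than '^'


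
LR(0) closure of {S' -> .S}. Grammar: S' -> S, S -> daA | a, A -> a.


Start: S' -> .S
For each item with dot before a nonterminal B, add B -> .γ for every B-production
Closure: [S' -> .S, S -> .daA, S -> .a]


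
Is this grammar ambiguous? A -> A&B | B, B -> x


precedence layered via separate nonterminal B: deterministic
Unambiguous


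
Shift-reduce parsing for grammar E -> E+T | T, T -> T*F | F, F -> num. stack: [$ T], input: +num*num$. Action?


lookahead ∉ {*} so T won't extend; reduce E -> T
Action: reduce (E -> T)


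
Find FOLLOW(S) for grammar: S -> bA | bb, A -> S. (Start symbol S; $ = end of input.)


$ ∈ FOLLOW(S). For each A -> αBβ: add FIRST(β)\{ε} to FOLLOW(B); if β nullable, add FOLLOW(A).
FOLLOW(S) = {$}


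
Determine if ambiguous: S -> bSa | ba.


balanced b^n…a^n: each string has a unique parse
Unambiguous


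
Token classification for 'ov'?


Pattern: letter/underscore followed by alphanumerics, not a keyword
Type: IDENTIFIER


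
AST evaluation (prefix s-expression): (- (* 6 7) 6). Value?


Evaluate inner: (* 6 7) = 42
Evaluate root: (- 42 6) = 36
Result: 36


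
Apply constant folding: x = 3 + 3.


3 + 3 = 6 at compile time
Optimized: x = 6


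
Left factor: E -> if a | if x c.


Common prefix: 'if'
Factored: E -> if E', E' -> a | x c


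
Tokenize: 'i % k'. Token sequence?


Scan left to right, longest-match per lexeme
Tokens: ID(i), OP(%), ID(k)


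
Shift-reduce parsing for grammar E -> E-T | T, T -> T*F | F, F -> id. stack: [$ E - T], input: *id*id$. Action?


'*' can extend T; shift to build T -> T*F
Action: shift


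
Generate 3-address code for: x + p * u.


Break into single-operator statements:
t1 = p * u
t2 = x + t1


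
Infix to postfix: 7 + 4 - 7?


Left to right (same or higher precedence on left)
Postfix: 7 4 + 7 -


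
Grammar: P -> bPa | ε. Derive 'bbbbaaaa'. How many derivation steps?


Derivation: P => bPa => bbPaa => bbbPaaa => bbbbPaaaa => bbbbaaaa
Steps: 5


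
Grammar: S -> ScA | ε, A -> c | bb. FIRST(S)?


Per alternative of S: FIRST(ScA) = {c}; FIRST(ε) = {ε}
FIRST(S) = {c, ε}


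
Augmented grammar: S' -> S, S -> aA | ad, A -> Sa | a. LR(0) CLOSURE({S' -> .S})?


Start: S' -> .S
For each item with dot before a nonterminal B, add B -> .γ for every B-production
Closure: [S' -> .S, S -> .aA, S -> .ad]


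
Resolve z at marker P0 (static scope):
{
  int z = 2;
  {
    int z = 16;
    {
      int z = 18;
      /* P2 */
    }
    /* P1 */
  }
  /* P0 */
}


z declared in the same block as P0
z = 2


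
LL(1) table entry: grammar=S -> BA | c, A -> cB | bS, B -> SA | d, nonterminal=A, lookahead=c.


For [A, c]: 'c' ∈ FIRST(cB)
Entry: A -> cB


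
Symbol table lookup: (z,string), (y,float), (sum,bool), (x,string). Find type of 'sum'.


Lookup 'sum' → type bool


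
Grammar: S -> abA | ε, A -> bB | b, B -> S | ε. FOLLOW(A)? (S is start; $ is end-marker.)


$ ∈ FOLLOW(S). For each A -> αBβ: add FIRST(β)\{ε} to FOLLOW(B); if β nullable, add FOLLOW(A).
FOLLOW(A) = {$}


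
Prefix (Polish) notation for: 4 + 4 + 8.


left-to-right (same/higher precedence on left): tree is (+ (+ 4 4) 8)
Prefix: + + 4 4 8


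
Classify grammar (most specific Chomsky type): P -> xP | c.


Right-linear: every RHS is a terminal or a terminal followed by one nonterminal
Classification: Type 3 (Regular)


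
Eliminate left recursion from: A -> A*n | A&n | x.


Left-recursive alternatives: A*n, A&n; non-recursive: x
Introduce A': A -> xA', A' -> *nA' | &nA' | ε


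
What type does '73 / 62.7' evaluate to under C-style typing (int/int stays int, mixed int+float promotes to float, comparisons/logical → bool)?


Operand types: int / float
Rule: mixed int/float promotes to float; int/int stays int
Result type: float


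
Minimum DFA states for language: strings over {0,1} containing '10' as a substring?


KMP-style automaton: 2 progress states + 1 absorbing accept = 3
Minimal DFA: 3 states


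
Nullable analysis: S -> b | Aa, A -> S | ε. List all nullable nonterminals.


A nonterminal is nullable iff some alternative derives ε (directly, or every symbol in it is nullable)
Nullable: {A}


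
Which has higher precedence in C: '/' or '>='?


'/' is multiplicative (level 10); '>=' is relational (level 7)
Higher level binds tighter
'/' has higher precedence than '>='


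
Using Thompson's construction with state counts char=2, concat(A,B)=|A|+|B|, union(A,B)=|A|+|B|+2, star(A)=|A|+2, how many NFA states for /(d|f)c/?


Syntax tree has 3 char leaf(s), 1 union(s), 0 star(s)
chars contribute 3×2 = 6; each union adds +2; each star adds +2
Total: 6 + 2 + 0 = 8 states


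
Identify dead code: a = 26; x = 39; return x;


a is assigned but never read
Dead: 'a = 26'


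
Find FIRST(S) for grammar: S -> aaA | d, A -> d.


Per alternative of S: FIRST(aaA) = {a}; FIRST(d) = {d}
FIRST(S) = {a, d}


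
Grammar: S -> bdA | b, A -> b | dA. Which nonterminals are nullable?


A nonterminal is nullable iff some alternative derives ε (directly, or every symbol in it is nullable)
Nullable: {}


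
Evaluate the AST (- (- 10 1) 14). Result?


Evaluate inner: (- 10 1) = 9
Evaluate root: (- 9 14) = -5
Result: -5


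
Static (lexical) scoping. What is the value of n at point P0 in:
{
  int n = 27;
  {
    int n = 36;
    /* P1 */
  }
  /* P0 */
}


n declared in the same block as P0
n = 27


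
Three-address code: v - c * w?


Break into single-operator statements:
t1 = c * w
t2 = v - t1


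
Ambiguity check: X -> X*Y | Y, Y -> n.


precedence layered via separate nonterminal Y: deterministic
Unambiguous


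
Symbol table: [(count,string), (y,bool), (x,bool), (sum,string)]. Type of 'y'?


Lookup 'y' → type bool


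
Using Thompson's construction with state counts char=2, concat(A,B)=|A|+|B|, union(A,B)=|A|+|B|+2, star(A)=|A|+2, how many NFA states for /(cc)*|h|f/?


Syntax tree has 4 char leaf(s), 2 union(s), 1 star(s)
chars contribute 4×2 = 8; each union adds +2; each star adds +2
Total: 8 + 4 + 2 = 14 states


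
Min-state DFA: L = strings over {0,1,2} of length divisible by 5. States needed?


Track length mod 5: states 0..4, accept at 0
Minimal DFA: 5 states


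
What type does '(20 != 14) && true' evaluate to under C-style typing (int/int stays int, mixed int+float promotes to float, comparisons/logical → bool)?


Operand types: bool && bool
Rule: logical operators take bool operands and yield bool
Result type: bool


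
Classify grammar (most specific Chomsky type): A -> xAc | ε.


Single nonterminal LHS, but x^n c^n is not regular
Classification: Type 2 (Context-Free)


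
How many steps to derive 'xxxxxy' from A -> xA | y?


Derivation: A => xA => xxA => xxxA => xxxxA => xxxxxA => xxxxxy
Steps: 6


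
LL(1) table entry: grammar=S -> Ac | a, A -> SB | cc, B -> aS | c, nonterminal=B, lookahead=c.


For [B, c]: 'c' ∈ FIRST(c)
Entry: B -> c


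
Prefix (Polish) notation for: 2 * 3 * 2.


left-to-right (same/higher precedence on left): tree is (* (* 2 3) 2)
Prefix: * * 2 3 2


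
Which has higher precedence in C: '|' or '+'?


'+' is additive (level 9); '|' is bitwise OR (level 3)
Higher level binds tighter
'+' has higher precedence than '|'


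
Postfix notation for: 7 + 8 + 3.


Left to right (same or higher precedence on left)
Postfix: 7 8 + 3 +


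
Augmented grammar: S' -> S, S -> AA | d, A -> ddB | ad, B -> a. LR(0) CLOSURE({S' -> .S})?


Start: S' -> .S
For each item with dot before a nonterminal B, add B -> .γ for every B-production
Closure: [S' -> .S, S -> .AA, S -> .d, A -> .ddB, A -> .ad]


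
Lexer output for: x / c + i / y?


Scan left to right, longest-match per lexeme
Tokens: ID(x), OP(/), ID(c), OP(+), ID(i), OP(/), ID(y)


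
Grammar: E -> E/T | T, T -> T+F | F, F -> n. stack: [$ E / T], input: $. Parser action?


handle 'E/T' on top; lookahead ∈ FOLLOW(E) = {/, $}
Action: reduce (E -> E/T)


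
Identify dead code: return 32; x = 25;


statement follows a return and is unreachable
Dead: 'x = 25'


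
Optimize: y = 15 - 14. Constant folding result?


15 - 14 = 1 at compile time
Optimized: y = 1


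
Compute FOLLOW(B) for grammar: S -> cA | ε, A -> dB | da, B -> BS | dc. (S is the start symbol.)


$ ∈ FOLLOW(S). For each A -> αBβ: add FIRST(β)\{ε} to FOLLOW(B); if β nullable, add FOLLOW(A).
FOLLOW(B) = {$, c}


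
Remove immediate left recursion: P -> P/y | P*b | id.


Left-recursive alternatives: P/y, P*b; non-recursive: id
Introduce P': P -> idP', P' -> /yP' | *bP' | ε


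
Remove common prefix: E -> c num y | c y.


Common prefix: 'c'
Factored: E -> c E', E' -> num y | y


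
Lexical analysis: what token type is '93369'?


Pattern: digits only
Type: INTEGER_LITERAL


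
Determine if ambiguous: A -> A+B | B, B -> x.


precedence layered via separate nonterminal B: deterministic
Unambiguous


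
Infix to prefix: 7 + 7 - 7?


left-to-right (same/higher precedence on left): tree is (- (+ 7 7) 7)
Prefix: - + 7 7 7


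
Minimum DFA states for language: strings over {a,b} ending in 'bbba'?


Track the longest suffix of input matching a prefix of 'bbba': 5 classes (prefixes of length 0..4)
Minimal DFA: 5 states


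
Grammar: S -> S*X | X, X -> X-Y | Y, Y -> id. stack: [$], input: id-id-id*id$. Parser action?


no handle on stack; shift 'id'
Action: shift


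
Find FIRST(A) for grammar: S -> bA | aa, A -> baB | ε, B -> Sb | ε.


Per alternative of A: FIRST(baB) = {b}; FIRST(ε) = {ε}
FIRST(A) = {b, ε}


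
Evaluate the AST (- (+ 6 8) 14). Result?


Evaluate inner: (+ 6 8) = 14
Evaluate root: (- 14 14) = 0
Result: 0


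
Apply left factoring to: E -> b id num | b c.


Common prefix: 'b'
Factored: E -> b E', E' -> id num | c


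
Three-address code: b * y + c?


Break into single-operator statements:
t1 = b * y
t2 = t1 + c


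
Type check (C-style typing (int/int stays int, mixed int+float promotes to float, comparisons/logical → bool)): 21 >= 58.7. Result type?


Operand types: int >= float
Rule: comparison yields bool
Result type: bool


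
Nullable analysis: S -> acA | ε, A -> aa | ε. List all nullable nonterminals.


A nonterminal is nullable iff some alternative derives ε (directly, or every symbol in it is nullable)
Nullable: {A, S}


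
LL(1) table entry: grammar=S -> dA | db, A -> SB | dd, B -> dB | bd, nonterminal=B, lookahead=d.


For [B, d]: 'd' ∈ FIRST(dB)
Entry: B -> dB


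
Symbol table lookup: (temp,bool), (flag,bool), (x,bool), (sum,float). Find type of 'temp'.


Lookup 'temp' → type bool


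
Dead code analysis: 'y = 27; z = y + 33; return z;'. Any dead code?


y is read by z's definition; z is returned
No dead code


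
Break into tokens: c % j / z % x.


Scan left to right, longest-match per lexeme
Tokens: ID(c), OP(%), ID(j), OP(/), ID(z), OP(%), ID(x)


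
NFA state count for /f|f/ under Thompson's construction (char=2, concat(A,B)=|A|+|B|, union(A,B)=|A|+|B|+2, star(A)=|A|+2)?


Syntax tree has 2 char leaf(s), 1 union(s), 0 star(s)
chars contribute 2×2 = 4; each union adds +2; each star adds +2
Total: 4 + 2 + 0 = 6 states


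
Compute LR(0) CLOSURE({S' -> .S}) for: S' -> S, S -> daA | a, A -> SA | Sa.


Start: S' -> .S
For each item with dot before a nonterminal B, add B -> .γ for every B-production
Closure: [S' -> .S, S -> .daA, S -> .a]


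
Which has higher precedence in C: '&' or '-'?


'-' is additive (level 9); '&' is bitwise AND (level 5)
Higher level binds tighter
'-' has higher precedence than '&'


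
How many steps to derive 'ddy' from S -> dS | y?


Derivation: S => dS => ddS => ddy
Steps: 3


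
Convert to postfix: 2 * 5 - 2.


Left to right (same or higher precedence on left)
Postfix: 2 5 * 2 -


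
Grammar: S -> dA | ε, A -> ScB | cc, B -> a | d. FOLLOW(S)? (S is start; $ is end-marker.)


$ ∈ FOLLOW(S). For each A -> αBβ: add FIRST(β)\{ε} to FOLLOW(B); if β nullable, add FOLLOW(A).
FOLLOW(S) = {$, c}


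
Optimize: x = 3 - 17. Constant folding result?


3 - 17 = -14 at compile time
Optimized: x = -14


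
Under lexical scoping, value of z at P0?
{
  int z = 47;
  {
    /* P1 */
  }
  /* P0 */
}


z declared in the same block as P0
z = 47


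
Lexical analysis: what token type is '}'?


Pattern: delimiter/punctuation
Type: PUNCTUATION


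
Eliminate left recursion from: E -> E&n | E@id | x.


Left-recursive alternatives: E&n, E@id; non-recursive: x
Introduce E': E -> xE', E' -> &nE' | @idE' | ε


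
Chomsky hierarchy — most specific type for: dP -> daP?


LHS has context (more than one symbol) and |LHS| ≤ |RHS|
Classification: Type 1 (Context-Sensitive)


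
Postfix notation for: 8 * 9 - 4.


Left to right (same or higher precedence on left)
Postfix: 8 9 * 4 -


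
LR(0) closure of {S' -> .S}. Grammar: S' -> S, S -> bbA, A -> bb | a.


Start: S' -> .S
For each item with dot before a nonterminal B, add B -> .γ for every B-production
Closure: [S' -> .S, S -> .bbA]


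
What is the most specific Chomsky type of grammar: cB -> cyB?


LHS has context (more than one symbol) and |LHS| ≤ |RHS|
Classification: Type 1 (Context-Sensitive)


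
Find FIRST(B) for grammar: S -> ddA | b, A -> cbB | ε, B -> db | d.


Per alternative of B: FIRST(db) = {d}; FIRST(d) = {d}
FIRST(B) = {d}


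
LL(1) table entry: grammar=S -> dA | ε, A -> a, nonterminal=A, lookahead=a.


For [A, a]: 'a' ∈ FIRST(a)
Entry: A -> a


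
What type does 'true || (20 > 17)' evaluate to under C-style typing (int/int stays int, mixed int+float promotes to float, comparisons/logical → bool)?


Operand types: bool || bool
Rule: logical operators take bool operands and yield bool
Result type: bool


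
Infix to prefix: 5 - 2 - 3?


left-to-right (same/higher precedence on left): tree is (- (- 5 2) 3)
Prefix: - - 5 2 3


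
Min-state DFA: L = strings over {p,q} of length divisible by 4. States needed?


Track length mod 4: states 0..3, accept at 0
Minimal DFA: 4 states


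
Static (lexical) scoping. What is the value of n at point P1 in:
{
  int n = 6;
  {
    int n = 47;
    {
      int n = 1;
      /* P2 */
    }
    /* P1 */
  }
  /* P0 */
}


n declared in the same block as P1
n = 47


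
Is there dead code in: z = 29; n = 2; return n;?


z is assigned but never read
Dead: 'z = 29'


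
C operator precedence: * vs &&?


'*' is multiplicative (level 10); '&&' is logical AND (level 2)
Higher level binds tighter
'*' has higher precedence than '&&'


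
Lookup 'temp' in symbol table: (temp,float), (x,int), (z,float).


Lookup 'temp' → type float


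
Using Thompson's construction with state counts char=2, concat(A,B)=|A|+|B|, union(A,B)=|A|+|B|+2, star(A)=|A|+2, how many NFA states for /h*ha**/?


Syntax tree has 3 char leaf(s), 0 union(s), 3 star(s)
chars contribute 3×2 = 6; each union adds +2; each star adds +2
Total: 6 + 0 + 6 = 12 states


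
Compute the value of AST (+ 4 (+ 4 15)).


Evaluate inner: (+ 4 15) = 19
Evaluate root: (+ 4 19) = 23
Result: 23


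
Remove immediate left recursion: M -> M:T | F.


Left-recursive alternatives: M:T; non-recursive: F
Introduce M': M -> FM', M' -> :TM' | ε


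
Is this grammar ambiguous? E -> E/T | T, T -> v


precedence layered via separate nonterminal T: deterministic
Unambiguous


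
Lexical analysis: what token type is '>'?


Pattern: operator symbol
Type: OPERATOR


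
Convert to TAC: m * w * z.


Break into single-operator statements:
t1 = m * w
t2 = t1 * z


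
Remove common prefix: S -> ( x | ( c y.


Common prefix: '('
Factored: S -> ( S', S' -> x | c y


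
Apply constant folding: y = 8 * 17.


8 * 17 = 136 at compile time
Optimized: y = 136


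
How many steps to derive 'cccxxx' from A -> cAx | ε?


Derivation: A => cAx => ccAxx => cccAxxx => cccxxx
Steps: 4


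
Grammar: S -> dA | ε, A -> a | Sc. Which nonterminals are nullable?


A nonterminal is nullable iff some alternative derives ε (directly, or every symbol in it is nullable)
Nullable: {S}


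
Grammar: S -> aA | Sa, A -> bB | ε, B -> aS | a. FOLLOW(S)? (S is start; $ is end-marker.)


$ ∈ FOLLOW(S). For each A -> αBβ: add FIRST(β)\{ε} to FOLLOW(B); if β nullable, add FOLLOW(A).
FOLLOW(S) = {$, a}


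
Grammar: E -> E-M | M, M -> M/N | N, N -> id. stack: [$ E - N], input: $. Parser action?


'N' (not preceded by M/) is the handle for M -> N
Action: reduce (M -> N)


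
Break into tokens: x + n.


Scan left to right, longest-match per lexeme
Tokens: ID(x), OP(+), ID(n)


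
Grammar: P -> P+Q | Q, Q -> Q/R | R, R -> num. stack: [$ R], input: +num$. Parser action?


'R' (not preceded by Q/) is the handle for Q -> R
Action: reduce (Q -> R)


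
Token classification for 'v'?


Pattern: letter/underscore followed by alphanumerics, not a keyword
Type: IDENTIFIER


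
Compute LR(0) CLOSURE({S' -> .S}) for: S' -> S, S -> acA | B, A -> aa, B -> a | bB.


Start: S' -> .S
For each item with dot before a nonterminal B, add B -> .γ for every B-production
Closure: [S' -> .S, S -> .acA, S -> .B, B -> .a, B -> .bB]


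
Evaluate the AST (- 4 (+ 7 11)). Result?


Evaluate inner: (+ 7 11) = 18
Evaluate root: (- 4 18) = -14
Result: -14


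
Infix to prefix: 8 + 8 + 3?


left-to-right (same/higher precedence on left): tree is (+ (+ 8 8) 3)
Prefix: + + 8 8 3


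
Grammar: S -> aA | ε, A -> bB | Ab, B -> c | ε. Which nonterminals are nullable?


A nonterminal is nullable iff some alternative derives ε (directly, or every symbol in it is nullable)
Nullable: {B, S}


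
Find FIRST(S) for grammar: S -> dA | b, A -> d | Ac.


Per alternative of S: FIRST(dA) = {d}; FIRST(b) = {b}
FIRST(S) = {b, d}


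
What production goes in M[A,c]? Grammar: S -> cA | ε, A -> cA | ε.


For [A, c]: 'c' ∈ FIRST(cA)
Entry: A -> cA


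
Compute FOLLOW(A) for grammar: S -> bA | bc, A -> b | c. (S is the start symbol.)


$ ∈ FOLLOW(S). For each A -> αBβ: add FIRST(β)\{ε} to FOLLOW(B); if β nullable, add FOLLOW(A).
FOLLOW(A) = {$}


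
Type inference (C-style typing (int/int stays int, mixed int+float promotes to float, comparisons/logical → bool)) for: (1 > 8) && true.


Operand types: bool && bool
Rule: logical operators take bool operands and yield bool
Result type: bool


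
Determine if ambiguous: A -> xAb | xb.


balanced x^n…b^n: each string has a unique parse
Unambiguous


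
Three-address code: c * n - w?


Break into single-operator statements:
t1 = c * n
t2 = t1 - w


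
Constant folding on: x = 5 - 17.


5 - 17 = -12 at compile time
Optimized: x = -12


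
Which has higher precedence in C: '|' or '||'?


'|' is bitwise OR (level 3); '||' is logical OR (level 1)
Higher level binds tighter
'|' has higher precedence than '||'


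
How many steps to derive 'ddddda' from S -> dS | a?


Derivation: S => dS => ddS => dddS => ddddS => dddddS => ddddda
Steps: 6


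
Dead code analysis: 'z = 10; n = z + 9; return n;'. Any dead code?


z is read by n's definition; n is returned
No dead code


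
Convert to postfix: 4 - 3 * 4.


* has higher precedence, evaluate 3*4 first
Postfix: 4 3 4 * -


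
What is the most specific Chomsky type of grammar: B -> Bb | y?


Left-linear: every RHS is a terminal or one nonterminal followed by a terminal
Classification: Type 3 (Regular)


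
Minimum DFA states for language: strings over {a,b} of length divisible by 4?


Track length mod 4: states 0..3, accept at 0
Minimal DFA: 4 states


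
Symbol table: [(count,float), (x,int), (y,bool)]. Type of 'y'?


Lookup 'y' → type bool


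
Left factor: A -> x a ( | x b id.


Common prefix: 'x'
Factored: A -> x A', A' -> a ( | b id


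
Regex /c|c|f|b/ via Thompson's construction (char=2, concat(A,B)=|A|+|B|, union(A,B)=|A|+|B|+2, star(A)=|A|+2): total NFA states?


Syntax tree has 4 char leaf(s), 3 union(s), 0 star(s)
chars contribute 4×2 = 8; each union adds +2; each star adds +2
Total: 8 + 6 + 0 = 14 states


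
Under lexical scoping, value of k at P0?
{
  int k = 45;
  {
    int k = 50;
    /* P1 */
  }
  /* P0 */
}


k declared in the same block as P0
k = 45


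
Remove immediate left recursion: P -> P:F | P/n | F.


Left-recursive alternatives: P:F, P/n; non-recursive: F
Introduce P': P -> FP', P' -> :FP' | /nP' | ε


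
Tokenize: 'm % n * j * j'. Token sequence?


Scan left to right, longest-match per lexeme
Tokens: ID(m), OP(%), ID(n), OP(*), ID(j), OP(*), ID(j)


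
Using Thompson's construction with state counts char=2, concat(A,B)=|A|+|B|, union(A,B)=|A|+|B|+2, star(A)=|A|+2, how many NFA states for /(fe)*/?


Syntax tree has 2 char leaf(s), 0 union(s), 1 star(s)
chars contribute 2×2 = 4; each union adds +2; each star adds +2
Total: 4 + 0 + 2 = 6 states


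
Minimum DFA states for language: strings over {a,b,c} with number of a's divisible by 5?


Track (count of a) mod 5: states 0..4, accept at 0
Minimal DFA: 5 states


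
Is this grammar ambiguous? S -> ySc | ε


balanced y^n…c^n: each string has a unique parse
Unambiguous


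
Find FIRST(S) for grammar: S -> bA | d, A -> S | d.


Per alternative of S: FIRST(bA) = {b}; FIRST(d) = {d}
FIRST(S) = {b, d}


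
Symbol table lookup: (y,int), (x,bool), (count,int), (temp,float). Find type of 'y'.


Lookup 'y' → type int


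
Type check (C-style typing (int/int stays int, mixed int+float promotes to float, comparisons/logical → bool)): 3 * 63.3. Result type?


Operand types: int * float
Rule: mixed int/float promotes to float; int/int stays int
Result type: float


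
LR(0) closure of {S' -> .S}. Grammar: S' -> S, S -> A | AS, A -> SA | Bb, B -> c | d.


Start: S' -> .S
For each item with dot before a nonterminal B, add B -> .γ for every B-production
Closure: [S' -> .S, S -> .A, S -> .AS, A -> .SA, A -> .Bb, B -> .c, B -> .d]


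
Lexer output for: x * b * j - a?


Scan left to right, longest-match per lexeme
Tokens: ID(x), OP(*), ID(b), OP(*), ID(j), OP(-), ID(a)


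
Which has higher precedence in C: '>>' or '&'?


'>>' is shift (level 8); '&' is bitwise AND (level 5)
Higher level binds tighter
'>>' has higher precedence than '&'


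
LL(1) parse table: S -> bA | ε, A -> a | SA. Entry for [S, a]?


For [S, a]: ε is nullable and 'a' ∈ FOLLOW(S)
Entry: S -> ε


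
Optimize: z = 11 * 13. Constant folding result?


11 * 13 = 143 at compile time
Optimized: z = 143


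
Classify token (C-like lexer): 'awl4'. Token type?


Pattern: letter/underscore followed by alphanumerics, not a keyword
Type: IDENTIFIER


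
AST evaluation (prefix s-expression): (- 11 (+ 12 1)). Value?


Evaluate inner: (+ 12 1) = 13
Evaluate root: (- 11 13) = -2
Result: -2


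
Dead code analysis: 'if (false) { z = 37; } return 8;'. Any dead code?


condition is constant false, so the whole block is unreachable
Dead: 'if (false) { z = 37; }'


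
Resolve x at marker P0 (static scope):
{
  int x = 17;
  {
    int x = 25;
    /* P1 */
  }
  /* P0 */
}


x declared in the same block as P0
x = 17


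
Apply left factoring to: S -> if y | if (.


Common prefix: 'if'
Factored: S -> if S', S' -> y | (


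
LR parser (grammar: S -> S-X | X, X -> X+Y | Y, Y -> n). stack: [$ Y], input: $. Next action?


'Y' (not preceded by X+) is the handle for X -> Y
Action: reduce (X -> Y)


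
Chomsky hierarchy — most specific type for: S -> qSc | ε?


Single nonterminal LHS, but q^n c^n is not regular
Classification: Type 2 (Context-Free)


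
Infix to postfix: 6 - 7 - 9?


Left to right (same or higher precedence on left)
Postfix: 6 7 - 9 -


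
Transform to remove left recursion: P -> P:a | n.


Left-recursive alternatives: P:a; non-recursive: n
Introduce P': P -> nP', P' -> :aP' | ε


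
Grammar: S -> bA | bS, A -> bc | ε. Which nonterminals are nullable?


A nonterminal is nullable iff some alternative derives ε (directly, or every symbol in it is nullable)
Nullable: {A}


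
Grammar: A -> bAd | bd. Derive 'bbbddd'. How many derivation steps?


Derivation: A => bAd => bbAdd => bbbddd
Steps: 3


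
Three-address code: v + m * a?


Break into single-operator statements:
t1 = m * a
t2 = v + t1


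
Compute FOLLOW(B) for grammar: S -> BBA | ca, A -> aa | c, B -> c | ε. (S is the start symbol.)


$ ∈ FOLLOW(S). For each A -> αBβ: add FIRST(β)\{ε} to FOLLOW(B); if β nullable, add FOLLOW(A).
FOLLOW(B) = {a, c}


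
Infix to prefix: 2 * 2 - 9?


left-to-right (same/higher precedence on left): tree is (- (* 2 2) 9)
Prefix: - * 2 2 9


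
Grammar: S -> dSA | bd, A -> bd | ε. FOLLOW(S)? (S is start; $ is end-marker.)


$ ∈ FOLLOW(S). For each A -> αBβ: add FIRST(β)\{ε} to FOLLOW(B); if β nullable, add FOLLOW(A).
FOLLOW(S) = {$, b}


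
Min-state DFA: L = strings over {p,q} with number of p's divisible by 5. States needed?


Track (count of p) mod 5: states 0..4, accept at 0
Minimal DFA: 5 states


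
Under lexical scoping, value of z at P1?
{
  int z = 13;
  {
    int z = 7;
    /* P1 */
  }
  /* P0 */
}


z declared in the same block as P1
z = 7


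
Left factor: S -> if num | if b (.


Common prefix: 'if'
Factored: S -> if S', S' -> num | b (


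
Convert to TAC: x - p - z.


Break into single-operator statements:
t1 = x - p
t2 = t1 - z


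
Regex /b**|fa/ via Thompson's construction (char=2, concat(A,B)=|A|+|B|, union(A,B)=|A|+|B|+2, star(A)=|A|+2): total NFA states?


Syntax tree has 3 char leaf(s), 1 union(s), 2 star(s)
chars contribute 3×2 = 6; each union adds +2; each star adds +2
Total: 6 + 2 + 4 = 12 states
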